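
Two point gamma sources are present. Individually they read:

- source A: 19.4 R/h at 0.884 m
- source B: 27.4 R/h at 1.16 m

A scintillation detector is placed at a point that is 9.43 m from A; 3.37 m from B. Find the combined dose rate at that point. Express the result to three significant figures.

By superposition, sum each source's inverse-square contribution:
A: 19.4 × (0.884/9.43)² = 0.1705 R/h
B: 27.4 × (1.16/3.37)² = 3.246 R/h
Total = 0.1705 + 3.246 = 3.417 R/h.

3.42 R/h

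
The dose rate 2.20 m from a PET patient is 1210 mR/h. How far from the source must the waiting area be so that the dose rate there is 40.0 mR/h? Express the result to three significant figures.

12.1 m

Applying the 1/r² law, d₂ = d₁·√(I₁/I₂).
I₁/I₂ = 1210/40.0 = 30.25, so d₂ = 2.20 × √30.25 = 12.10 m.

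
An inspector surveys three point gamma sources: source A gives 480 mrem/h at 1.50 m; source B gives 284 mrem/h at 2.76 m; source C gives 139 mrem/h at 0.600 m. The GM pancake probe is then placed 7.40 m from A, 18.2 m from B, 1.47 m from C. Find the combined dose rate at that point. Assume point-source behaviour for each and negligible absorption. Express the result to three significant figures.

49.4 mrem/h

Each source contributes Iᵢ·(dᵢ/rᵢ)²; contributions add.
A: 480 × (1.50/7.40)² = 19.72 mrem/h
B: 284 × (2.76/18.2)² = 6.531 mrem/h
C: 139 × (0.600/1.47)² = 23.16 mrem/h
Total = 19.72 + 6.531 + 23.16 = 49.41 mrem/h.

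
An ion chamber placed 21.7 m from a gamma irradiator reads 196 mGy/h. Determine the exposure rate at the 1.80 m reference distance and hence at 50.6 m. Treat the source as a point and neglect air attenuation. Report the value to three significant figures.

28500 mGy/h; 36.0 mGy/h

Since intensity falls as 1/r²,
At 1.80 m: 196 × (21.7/1.80)² = 196 × 145.3 = 28480 mGy/h
At 50.6 m: 28480 × (1.80/50.6)² = 28480 × 0.001265 = 36.03 mGy/h.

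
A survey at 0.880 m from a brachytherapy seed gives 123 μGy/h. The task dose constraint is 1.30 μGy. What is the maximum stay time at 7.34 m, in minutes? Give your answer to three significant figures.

44.1 min

Using I₁d₁² = I₂d₂², rate at 7.34 m:
(0.880/7.34)² = 0.01437, so 123 × 0.01437 = 1.768 μGy/h.
Stay time = 1.30 μGy ÷ 1.768 μGy/h = 0.7353 h = 44.12 min.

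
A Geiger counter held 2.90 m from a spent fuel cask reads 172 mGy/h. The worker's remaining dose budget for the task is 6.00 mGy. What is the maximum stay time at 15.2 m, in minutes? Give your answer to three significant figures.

57.5 min

Applying the 1/r² law, rate at 15.2 m:
172 × (2.90/15.2)² = 172 × 0.03640 = 6.261 mGy/h.
Stay time = 6.00 mGy ÷ 6.261 mGy/h = 0.9583 h = 57.50 min.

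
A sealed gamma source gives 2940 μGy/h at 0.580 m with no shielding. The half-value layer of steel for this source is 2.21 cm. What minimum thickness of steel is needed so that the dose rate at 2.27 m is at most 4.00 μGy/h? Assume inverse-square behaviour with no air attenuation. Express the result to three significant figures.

At 2.27 m, distance alone gives (0.580/2.27)² = 0.06528, so 2940 × 0.06528 = 191.9 μGy/h.
Further attenuation needed: 191.9/4.00 = 47.98.
n = log₂(47.98) = 5.584 half-value layers.
Thickness = 5.584 × 2.21 cm = 12.34 cm.

12.3 cm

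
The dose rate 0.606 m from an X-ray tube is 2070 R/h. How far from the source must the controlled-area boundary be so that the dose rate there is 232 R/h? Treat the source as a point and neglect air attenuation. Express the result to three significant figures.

1.81 m

By the inverse-square law, d₂ = d₁·√(I₁/I₂).
I₁/I₂ = 2070/232 = 8.922, so d₂ = 0.606 × √8.922 = 1.810 m.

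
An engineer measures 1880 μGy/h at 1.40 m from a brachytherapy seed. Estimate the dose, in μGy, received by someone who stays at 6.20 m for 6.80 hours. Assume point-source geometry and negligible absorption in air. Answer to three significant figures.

652 μGy

Since intensity falls as 1/r², rate at 6.20 m:
(1.40/6.20)² = 0.05099, so 1880 × 0.05099 = 95.86 μGy/h.
Dose = rate × time = 95.86 μGy/h × 6.800 h = 651.8 μGy.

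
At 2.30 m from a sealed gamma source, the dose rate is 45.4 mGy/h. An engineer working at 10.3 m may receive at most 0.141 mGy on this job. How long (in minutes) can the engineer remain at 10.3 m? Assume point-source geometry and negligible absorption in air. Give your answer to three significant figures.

Using I₁d₁² = I₂d₂², rate at 10.3 m:
45.4 × (2.30/10.3)² = 45.4 × 0.04986 = 2.264 mGy/h.
Stay time = 0.141 mGy ÷ 2.264 mGy/h = 0.06228 h = 3.737 min.

3.74 min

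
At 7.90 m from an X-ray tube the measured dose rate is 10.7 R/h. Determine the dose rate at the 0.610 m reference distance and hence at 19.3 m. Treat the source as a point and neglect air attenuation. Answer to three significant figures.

Applying the 1/r² law,
At 0.610 m: (7.90/0.610)² = 167.7, so 10.7 × 167.7 = 1794 R/h
At 19.3 m: 1794 × (0.610/19.3)² = 1794 × 0.0009990 = 1.792 R/h.

1790 R/h; 1.79 R/h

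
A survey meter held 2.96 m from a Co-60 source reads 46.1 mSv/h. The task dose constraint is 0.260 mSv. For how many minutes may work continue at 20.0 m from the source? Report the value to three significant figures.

15.4 min

Since intensity falls as 1/r², rate at 20.0 m:
46.1 × (2.96/20.0)² = 46.1 × 0.02190 = 1.010 mSv/h.
Stay time = 0.260 mSv ÷ 1.010 mSv/h = 0.2574 h = 15.44 min.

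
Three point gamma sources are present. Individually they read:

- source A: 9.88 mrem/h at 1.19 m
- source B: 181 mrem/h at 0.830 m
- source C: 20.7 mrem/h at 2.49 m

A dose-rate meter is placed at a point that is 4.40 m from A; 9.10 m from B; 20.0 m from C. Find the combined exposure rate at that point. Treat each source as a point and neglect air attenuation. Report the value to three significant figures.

2.55 mrem/h

Each source contributes Iᵢ·(dᵢ/rᵢ)²; contributions add.
A: 9.88 × (1.19/4.40)² = 0.7227 mrem/h
B: 181 × (0.830/9.10)² = 1.506 mrem/h
C: 20.7 × (2.49/20.0)² = 0.3209 mrem/h
Total = 0.7227 + 1.506 + 0.3209 = 2.550 mrem/h.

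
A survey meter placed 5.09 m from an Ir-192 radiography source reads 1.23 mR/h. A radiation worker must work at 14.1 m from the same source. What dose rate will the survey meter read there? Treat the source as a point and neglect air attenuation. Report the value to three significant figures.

Intensity scales as (d₁/d₂)², so scaling from 5.09 m to 14.1 m:
(5.09/14.1)² = 0.1303, so 1.23 × 0.1303 = 0.1603 mR/h.

0.160 mR/h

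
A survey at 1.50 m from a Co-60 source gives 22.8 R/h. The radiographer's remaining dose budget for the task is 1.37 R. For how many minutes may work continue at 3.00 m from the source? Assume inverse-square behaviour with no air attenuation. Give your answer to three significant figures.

14.4 min

Since intensity falls as 1/r², rate at 3.00 m:
22.8 × (1.50/3.00)² = 22.8 × 0.2500 = 5.700 R/h.
Stay time = 1.37 R ÷ 5.700 R/h = 0.2404 h = 14.42 min.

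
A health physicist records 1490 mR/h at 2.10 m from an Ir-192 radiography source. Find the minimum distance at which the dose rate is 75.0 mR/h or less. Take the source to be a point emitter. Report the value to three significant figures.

Applying the 1/r² law, d₂ = d₁·√(I₁/I₂).
I₁/I₂ = 1490/75.0 = 19.87, so d₂ = 2.10 × √19.87 = 9.361 m.

9.36 m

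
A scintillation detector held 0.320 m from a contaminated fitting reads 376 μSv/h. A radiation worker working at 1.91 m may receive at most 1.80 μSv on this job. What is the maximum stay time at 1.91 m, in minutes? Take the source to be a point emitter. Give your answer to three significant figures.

Applying the 1/r² law, rate at 1.91 m:
(0.320/1.91)² = 0.02807, so 376 × 0.02807 = 10.55 μSv/h.
Stay time = 1.80 μSv ÷ 10.55 μSv/h = 0.1706 h = 10.24 min.

10.2 min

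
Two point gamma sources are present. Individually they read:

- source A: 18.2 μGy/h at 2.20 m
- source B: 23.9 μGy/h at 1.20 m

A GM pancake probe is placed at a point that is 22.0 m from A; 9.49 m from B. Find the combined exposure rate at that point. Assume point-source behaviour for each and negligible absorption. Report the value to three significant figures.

By superposition, sum each source's inverse-square contribution:
A: 18.2 × (2.20/22.0)² = 0.1820 μGy/h
B: 23.9 × (1.20/9.49)² = 0.3821 μGy/h
Total = 0.1820 + 0.3821 = 0.5641 μGy/h.

0.564 μGy/h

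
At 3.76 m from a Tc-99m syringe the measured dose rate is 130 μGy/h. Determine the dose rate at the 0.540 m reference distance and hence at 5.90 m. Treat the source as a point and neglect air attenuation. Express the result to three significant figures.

6300 μGy/h; 52.8 μGy/h

Using I₁d₁² = I₂d₂²,
At 0.540 m: 130 × (3.76/0.540)² = 130 × 48.48 = 6302 μGy/h
At 5.90 m: (0.540/5.90)² = 0.008377, so 6302 × 0.008377 = 52.79 μGy/h.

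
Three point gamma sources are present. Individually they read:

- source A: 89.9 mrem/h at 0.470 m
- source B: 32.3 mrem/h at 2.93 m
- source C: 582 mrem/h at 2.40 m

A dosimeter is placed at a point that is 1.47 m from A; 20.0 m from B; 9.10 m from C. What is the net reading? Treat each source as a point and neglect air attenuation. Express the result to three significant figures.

By superposition, sum each source's inverse-square contribution:
A: 89.9 × (0.470/1.47)² = 9.190 mrem/h
B: 32.3 × (2.93/20.0)² = 0.6932 mrem/h
C: 582 × (2.40/9.10)² = 40.48 mrem/h
Total = 9.190 + 0.6932 + 40.48 = 50.36 mrem/h.

50.4 mrem/h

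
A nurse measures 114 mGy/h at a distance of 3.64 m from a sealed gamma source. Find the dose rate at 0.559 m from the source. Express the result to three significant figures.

4830 mGy/h

By the inverse-square law, the rate at 0.559 m is
114 × (3.64/0.559)² = 114 × 42.40 = 4834 mGy/h.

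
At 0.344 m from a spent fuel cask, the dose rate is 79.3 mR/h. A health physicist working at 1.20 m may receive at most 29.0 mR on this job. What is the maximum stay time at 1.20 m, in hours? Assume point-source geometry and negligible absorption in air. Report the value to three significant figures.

4.45 h

Using I₁d₁² = I₂d₂², rate at 1.20 m:
79.3 × (0.344/1.20)² = 79.3 × 0.08218 = 6.517 mR/h.
Stay time = 29.0 mR ÷ 6.517 mR/h = 4.450 h.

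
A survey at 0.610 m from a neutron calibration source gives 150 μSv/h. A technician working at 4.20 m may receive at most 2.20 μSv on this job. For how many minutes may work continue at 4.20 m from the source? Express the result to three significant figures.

By the inverse-square law, rate at 4.20 m:
(0.610/4.20)² = 0.02109, so 150 × 0.02109 = 3.163 μSv/h.
Stay time = 2.20 μSv ÷ 3.163 μSv/h = 0.6955 h = 41.73 min.

41.7 min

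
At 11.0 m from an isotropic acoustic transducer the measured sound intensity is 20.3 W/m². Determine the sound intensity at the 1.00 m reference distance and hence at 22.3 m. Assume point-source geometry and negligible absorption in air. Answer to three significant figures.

By the inverse-square law,
At 1.00 m: 20.3 × (11.0/1.00)² = 20.3 × 121.0 = 2456 W/m²
At 22.3 m: (1.00/22.3)² = 0.002011, so 2456 × 0.002011 = 4.939 W/m².

2460 W/m²; 4.94 W/m²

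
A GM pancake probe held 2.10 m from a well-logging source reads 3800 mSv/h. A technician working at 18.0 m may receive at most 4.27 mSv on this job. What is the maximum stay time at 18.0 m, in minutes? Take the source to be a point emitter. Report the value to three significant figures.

4.95 min

Applying the 1/r² law, rate at 18.0 m:
3800 × (2.10/18.0)² = 3800 × 0.01361 = 51.72 mSv/h.
Stay time = 4.27 mSv ÷ 51.72 mSv/h = 0.08256 h = 4.954 min.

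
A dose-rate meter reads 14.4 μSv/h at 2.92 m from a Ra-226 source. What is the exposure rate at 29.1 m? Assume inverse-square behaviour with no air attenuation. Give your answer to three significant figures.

0.145 μSv/h

Since intensity falls as 1/r², the rate at 29.1 m is
14.4 × (2.92/29.1)² = 14.4 × 0.01007 = 0.1450 μSv/h.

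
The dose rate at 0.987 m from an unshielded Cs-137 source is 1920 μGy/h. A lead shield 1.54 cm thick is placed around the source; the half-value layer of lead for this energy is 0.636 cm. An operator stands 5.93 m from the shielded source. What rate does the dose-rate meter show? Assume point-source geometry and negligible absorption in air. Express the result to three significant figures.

9.93 μGy/h

Distance alone: 1920 × (0.987/5.93)² = 1920 × 0.02770 = 53.18 μGy/h.
Shield: 1.54/0.636 = 2.421 half-value layers → attenuation 2^(−2.421) = 0.1867.
Combined: 53.18 × 0.1867 = 9.929 μGy/h.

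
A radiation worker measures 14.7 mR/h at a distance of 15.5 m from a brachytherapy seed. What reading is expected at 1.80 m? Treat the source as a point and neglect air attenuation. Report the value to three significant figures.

Using I₁d₁² = I₂d₂², the rate at 1.80 m is
14.7 × (15.5/1.80)² = 14.7 × 74.15 = 1090 mR/h.

1090 mR/h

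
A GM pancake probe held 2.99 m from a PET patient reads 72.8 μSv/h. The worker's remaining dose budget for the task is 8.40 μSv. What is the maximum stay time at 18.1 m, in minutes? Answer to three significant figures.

Since intensity falls as 1/r², rate at 18.1 m:
72.8 × (2.99/18.1)² = 72.8 × 0.02729 = 1.987 μSv/h.
Stay time = 8.40 μSv ÷ 1.987 μSv/h = 4.227 h = 253.6 min.

254 min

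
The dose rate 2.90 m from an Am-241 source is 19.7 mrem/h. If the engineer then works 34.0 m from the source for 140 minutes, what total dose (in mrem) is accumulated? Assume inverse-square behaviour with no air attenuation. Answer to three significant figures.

0.334 mrem

Since intensity falls as 1/r², rate at 34.0 m:
19.7 × (2.90/34.0)² = 19.7 × 0.007275 = 0.1433 mrem/h.
Dose = rate × time = 0.1433 mrem/h × 2.333 h = 0.3343 mrem.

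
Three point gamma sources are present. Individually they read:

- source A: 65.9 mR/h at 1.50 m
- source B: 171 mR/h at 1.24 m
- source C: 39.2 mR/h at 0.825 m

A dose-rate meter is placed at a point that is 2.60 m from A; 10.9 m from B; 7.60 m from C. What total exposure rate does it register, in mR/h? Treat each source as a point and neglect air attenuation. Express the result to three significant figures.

24.6 mR/h

Each source contributes Iᵢ·(dᵢ/rᵢ)²; contributions add.
A: 65.9 × (1.50/2.60)² = 21.93 mR/h
B: 171 × (1.24/10.9)² = 2.213 mR/h
C: 39.2 × (0.825/7.60)² = 0.4619 mR/h
Total = 21.93 + 2.213 + 0.4619 = 24.60 mR/h.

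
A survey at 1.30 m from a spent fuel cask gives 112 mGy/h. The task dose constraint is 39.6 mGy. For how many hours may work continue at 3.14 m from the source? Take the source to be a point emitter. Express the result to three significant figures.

2.06 h

Since intensity falls as 1/r², rate at 3.14 m:
(1.30/3.14)² = 0.1714, so 112 × 0.1714 = 19.20 mGy/h.
Stay time = 39.6 mGy ÷ 19.20 mGy/h = 2.062 h.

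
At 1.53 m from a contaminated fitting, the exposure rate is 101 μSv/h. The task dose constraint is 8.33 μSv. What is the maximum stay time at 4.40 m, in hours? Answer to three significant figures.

Applying the 1/r² law, rate at 4.40 m:
(1.53/4.40)² = 0.1209, so 101 × 0.1209 = 12.21 μSv/h.
Stay time = 8.33 μSv ÷ 12.21 μSv/h = 0.6822 h.

0.682 h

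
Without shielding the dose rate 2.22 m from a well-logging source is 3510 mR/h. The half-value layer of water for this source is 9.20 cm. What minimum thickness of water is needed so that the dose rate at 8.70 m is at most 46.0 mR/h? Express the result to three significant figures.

21.3 cm

At 8.70 m, distance alone gives (2.22/8.70)² = 0.06511, so 3510 × 0.06511 = 228.5 mR/h.
Further attenuation needed: 228.5/46.0 = 4.967.
n = log₂(4.967) = 2.312 half-value layers.
Thickness = 2.312 × 9.20 cm = 21.27 cm.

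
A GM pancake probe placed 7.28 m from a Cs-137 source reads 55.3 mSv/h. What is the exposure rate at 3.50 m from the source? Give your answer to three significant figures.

239 mSv/h

Intensity scales as (d₁/d₂)², so scaling from 7.28 m to 3.50 m:
(7.28/3.50)² = 4.326, so 55.3 × 4.326 = 239.2 mSv/h.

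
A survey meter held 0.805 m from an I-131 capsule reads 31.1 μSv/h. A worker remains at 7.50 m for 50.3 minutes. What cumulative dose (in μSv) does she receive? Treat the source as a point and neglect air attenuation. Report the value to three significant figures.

Using I₁d₁² = I₂d₂², rate at 7.50 m:
31.1 × (0.805/7.50)² = 31.1 × 0.01152 = 0.3583 μSv/h.
Dose = rate × time = 0.3583 μSv/h × 0.8383 h = 0.3004 μSv.

0.300 μSv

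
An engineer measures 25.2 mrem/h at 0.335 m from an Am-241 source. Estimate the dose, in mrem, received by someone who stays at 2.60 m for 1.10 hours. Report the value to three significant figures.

0.460 mrem

By the inverse-square law, rate at 2.60 m:
25.2 × (0.335/2.60)² = 25.2 × 0.01660 = 0.4183 mrem/h.
Dose = rate × time = 0.4183 mrem/h × 1.100 h = 0.4601 mrem.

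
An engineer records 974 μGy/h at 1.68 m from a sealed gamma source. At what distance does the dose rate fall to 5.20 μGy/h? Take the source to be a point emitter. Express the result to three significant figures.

Intensity scales as (d₁/d₂)², so d₂ = d₁·√(I₁/I₂).
I₁/I₂ = 974/5.20 = 187.3, so d₂ = 1.68 × √187.3 = 22.99 m.

23.0 m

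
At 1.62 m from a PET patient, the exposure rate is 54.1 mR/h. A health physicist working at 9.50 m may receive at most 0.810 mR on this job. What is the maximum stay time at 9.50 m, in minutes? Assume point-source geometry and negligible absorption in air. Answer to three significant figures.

Applying the 1/r² law, rate at 9.50 m:
54.1 × (1.62/9.50)² = 54.1 × 0.02908 = 1.573 mR/h.
Stay time = 0.810 mR ÷ 1.573 mR/h = 0.5149 h = 30.89 min.

30.9 min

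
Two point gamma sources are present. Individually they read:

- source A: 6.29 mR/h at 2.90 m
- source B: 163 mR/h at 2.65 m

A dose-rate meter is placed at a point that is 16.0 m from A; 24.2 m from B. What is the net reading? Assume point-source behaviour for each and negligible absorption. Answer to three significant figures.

2.16 mR/h

Each source contributes Iᵢ·(dᵢ/rᵢ)²; contributions add.
A: 6.29 × (2.90/16.0)² = 0.2066 mR/h
B: 163 × (2.65/24.2)² = 1.955 mR/h
Total = 0.2066 + 1.955 = 2.162 mR/h.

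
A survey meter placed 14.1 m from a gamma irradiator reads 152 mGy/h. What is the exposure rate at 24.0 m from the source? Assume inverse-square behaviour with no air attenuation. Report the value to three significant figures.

By the inverse-square law, scaling from 14.1 m to 24.0 m:
(14.1/24.0)² = 0.3452, so 152 × 0.3452 = 52.47 mGy/h.

52.5 mGy/h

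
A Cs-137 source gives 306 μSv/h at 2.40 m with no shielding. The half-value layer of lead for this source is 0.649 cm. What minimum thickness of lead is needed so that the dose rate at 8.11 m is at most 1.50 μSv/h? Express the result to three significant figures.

2.70 cm

At 8.11 m, distance alone gives 306 × (2.40/8.11)² = 306 × 0.08758 = 26.80 μSv/h.
Further attenuation needed: 26.80/1.50 = 17.87.
n = log₂(17.87) = 4.159 half-value layers.
Thickness = 4.159 × 0.649 cm = 2.699 cm.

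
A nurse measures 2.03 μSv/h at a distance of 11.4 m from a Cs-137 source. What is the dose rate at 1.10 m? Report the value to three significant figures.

218 μSv/h

Using I₁d₁² = I₂d₂², the rate at 1.10 m is
(11.4/1.10)² = 107.4, so 2.03 × 107.4 = 218.0 μSv/h.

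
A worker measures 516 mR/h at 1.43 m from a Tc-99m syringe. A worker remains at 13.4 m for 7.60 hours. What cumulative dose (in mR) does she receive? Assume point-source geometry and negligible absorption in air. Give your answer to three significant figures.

44.7 mR

Since intensity falls as 1/r², rate at 13.4 m:
(1.43/13.4)² = 0.01139, so 516 × 0.01139 = 5.877 mR/h.
Dose = rate × time = 5.877 mR/h × 7.600 h = 44.67 mR.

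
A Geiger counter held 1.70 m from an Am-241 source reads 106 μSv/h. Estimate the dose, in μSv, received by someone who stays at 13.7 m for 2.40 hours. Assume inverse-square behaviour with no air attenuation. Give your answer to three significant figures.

Using I₁d₁² = I₂d₂², rate at 13.7 m:
106 × (1.70/13.7)² = 106 × 0.01540 = 1.632 μSv/h.
Dose = rate × time = 1.632 μSv/h × 2.400 h = 3.917 μSv.

3.92 μSv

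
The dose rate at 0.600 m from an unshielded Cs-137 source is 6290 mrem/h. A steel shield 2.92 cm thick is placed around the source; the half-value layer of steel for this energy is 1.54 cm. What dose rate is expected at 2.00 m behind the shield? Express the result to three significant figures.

152 mrem/h

Distance alone: 6290 × (0.600/2.00)² = 6290 × 0.09000 = 566.1 mrem/h.
Shield: 2.92/1.54 = 1.896 half-value layers → attenuation 2^(−1.896) = 0.2687.
Combined: 566.1 × 0.2687 = 152.1 mrem/h.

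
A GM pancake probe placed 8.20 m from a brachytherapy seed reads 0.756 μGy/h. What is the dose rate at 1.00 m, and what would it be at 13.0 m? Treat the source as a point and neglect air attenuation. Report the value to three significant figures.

Using I₁d₁² = I₂d₂²,
At 1.00 m: (8.20/1.00)² = 67.24, so 0.756 × 67.24 = 50.83 μGy/h
At 13.0 m: (1.00/13.0)² = 0.005917, so 50.83 × 0.005917 = 0.3008 μGy/h.

50.8 μGy/h; 0.301 μGy/h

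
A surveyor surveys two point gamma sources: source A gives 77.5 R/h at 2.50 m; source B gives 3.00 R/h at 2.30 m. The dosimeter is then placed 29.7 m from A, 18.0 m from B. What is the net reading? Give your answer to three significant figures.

0.598 R/h

By superposition, sum each source's inverse-square contribution:
A: 77.5 × (2.50/29.7)² = 0.5491 R/h
B: 3.00 × (2.30/18.0)² = 0.04898 R/h
Total = 0.5491 + 0.04898 = 0.5981 R/h.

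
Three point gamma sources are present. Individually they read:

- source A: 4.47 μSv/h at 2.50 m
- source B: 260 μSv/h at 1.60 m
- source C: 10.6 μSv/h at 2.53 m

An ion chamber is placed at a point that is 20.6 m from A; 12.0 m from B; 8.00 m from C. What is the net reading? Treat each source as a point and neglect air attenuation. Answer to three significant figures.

5.75 μSv/h

By superposition, sum each source's inverse-square contribution:
A: 4.47 × (2.50/20.6)² = 0.06583 μSv/h
B: 260 × (1.60/12.0)² = 4.622 μSv/h
C: 10.6 × (2.53/8.00)² = 1.060 μSv/h
Total = 0.06583 + 4.622 + 1.060 = 5.748 μSv/h.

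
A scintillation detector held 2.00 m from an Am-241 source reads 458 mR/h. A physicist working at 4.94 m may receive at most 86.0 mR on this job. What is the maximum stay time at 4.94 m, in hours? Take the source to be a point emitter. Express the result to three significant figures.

By the inverse-square law, rate at 4.94 m:
458 × (2.00/4.94)² = 458 × 0.1639 = 75.07 mR/h.
Stay time = 86.0 mR ÷ 75.07 mR/h = 1.146 h.

1.15 h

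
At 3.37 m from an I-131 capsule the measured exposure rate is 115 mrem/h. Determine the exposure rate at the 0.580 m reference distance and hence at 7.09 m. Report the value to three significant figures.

3880 mrem/h; 26.0 mrem/h

Applying the 1/r² law,
At 0.580 m: 115 × (3.37/0.580)² = 115 × 33.76 = 3882 mrem/h
At 7.09 m: 3882 × (0.580/7.09)² = 3882 × 0.006692 = 25.98 mrem/h.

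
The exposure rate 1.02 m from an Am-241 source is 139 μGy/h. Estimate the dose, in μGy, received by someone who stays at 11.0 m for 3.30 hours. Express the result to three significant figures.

3.94 μGy

Using I₁d₁² = I₂d₂², rate at 11.0 m:
(1.02/11.0)² = 0.008598, so 139 × 0.008598 = 1.195 μGy/h.
Dose = rate × time = 1.195 μGy/h × 3.300 h = 3.943 μGy.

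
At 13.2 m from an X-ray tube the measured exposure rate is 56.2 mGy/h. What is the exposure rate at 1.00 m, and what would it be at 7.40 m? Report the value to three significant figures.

Using I₁d₁² = I₂d₂²,
At 1.00 m: 56.2 × (13.2/1.00)² = 56.2 × 174.2 = 9790 mGy/h
At 7.40 m: (1.00/7.40)² = 0.01826, so 9790 × 0.01826 = 178.8 mGy/h.

9790 mGy/h; 179 mGy/h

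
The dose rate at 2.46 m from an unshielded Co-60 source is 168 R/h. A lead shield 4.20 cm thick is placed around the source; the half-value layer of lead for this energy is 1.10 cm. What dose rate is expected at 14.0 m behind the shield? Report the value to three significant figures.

Distance alone: 168 × (2.46/14.0)² = 168 × 0.03088 = 5.188 R/h.
Shield: 4.20/1.10 = 3.818 half-value layers → attenuation 2^(−3.818) = 0.07090.
Combined: 5.188 × 0.07090 = 0.3678 R/h.

0.368 R/h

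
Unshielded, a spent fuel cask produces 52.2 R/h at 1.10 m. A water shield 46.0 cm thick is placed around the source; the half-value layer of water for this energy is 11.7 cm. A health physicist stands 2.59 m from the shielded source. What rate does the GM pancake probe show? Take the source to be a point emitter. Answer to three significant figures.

Distance alone: (1.10/2.59)² = 0.1804, so 52.2 × 0.1804 = 9.417 R/h.
Shield: 46.0/11.7 = 3.932 half-value layers → attenuation 2^(−3.932) = 0.06552.
Combined: 9.417 × 0.06552 = 0.6170 R/h.

0.617 R/h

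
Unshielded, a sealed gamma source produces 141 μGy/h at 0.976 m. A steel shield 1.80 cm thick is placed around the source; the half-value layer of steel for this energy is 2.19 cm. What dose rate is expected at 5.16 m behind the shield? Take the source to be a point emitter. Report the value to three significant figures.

2.85 μGy/h

Distance alone: (0.976/5.16)² = 0.03578, so 141 × 0.03578 = 5.045 μGy/h.
Shield: 1.80/2.19 = 0.8219 half-value layers → attenuation 2^(−0.8219) = 0.5657.
Combined: 5.045 × 0.5657 = 2.854 μGy/h.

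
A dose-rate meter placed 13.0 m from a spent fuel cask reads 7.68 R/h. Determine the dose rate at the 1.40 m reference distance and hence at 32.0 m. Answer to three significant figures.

Intensity scales as (d₁/d₂)², so
At 1.40 m: 7.68 × (13.0/1.40)² = 7.68 × 86.22 = 662.2 R/h
At 32.0 m: (1.40/32.0)² = 0.001914, so 662.2 × 0.001914 = 1.267 R/h.

662 R/h; 1.27 R/h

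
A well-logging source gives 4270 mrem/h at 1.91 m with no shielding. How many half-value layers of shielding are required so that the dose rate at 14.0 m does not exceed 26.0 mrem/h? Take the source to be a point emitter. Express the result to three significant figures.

At 14.0 m, distance alone gives (1.91/14.0)² = 0.01861, so 4270 × 0.01861 = 79.46 mrem/h.
Further attenuation needed: 79.46/26.0 = 3.056.
n = log₂(3.056) = 1.612 half-value layers.

1.61 half-value layers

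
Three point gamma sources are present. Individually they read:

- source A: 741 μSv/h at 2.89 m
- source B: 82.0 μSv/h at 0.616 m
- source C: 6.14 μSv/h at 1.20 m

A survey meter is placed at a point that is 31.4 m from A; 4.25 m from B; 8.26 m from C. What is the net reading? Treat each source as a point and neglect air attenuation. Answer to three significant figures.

8.13 μSv/h

Each source contributes Iᵢ·(dᵢ/rᵢ)²; contributions add.
A: 741 × (2.89/31.4)² = 6.277 μSv/h
B: 82.0 × (0.616/4.25)² = 1.723 μSv/h
C: 6.14 × (1.20/8.26)² = 0.1296 μSv/h
Total = 6.277 + 1.723 + 0.1296 = 8.130 μSv/h.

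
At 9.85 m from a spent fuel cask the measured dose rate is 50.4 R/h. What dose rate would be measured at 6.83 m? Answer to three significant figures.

105 R/h

Using I₁d₁² = I₂d₂², scaling from 9.85 m to 6.83 m:
(9.85/6.83)² = 2.080, so 50.4 × 2.080 = 104.8 R/h.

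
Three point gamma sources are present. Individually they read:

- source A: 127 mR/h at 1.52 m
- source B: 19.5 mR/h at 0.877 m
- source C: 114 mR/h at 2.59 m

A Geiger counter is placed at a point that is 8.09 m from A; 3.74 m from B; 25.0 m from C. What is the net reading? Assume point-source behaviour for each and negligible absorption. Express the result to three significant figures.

By superposition, sum each source's inverse-square contribution:
A: 127 × (1.52/8.09)² = 4.483 mR/h
B: 19.5 × (0.877/3.74)² = 1.072 mR/h
C: 114 × (2.59/25.0)² = 1.224 mR/h
Total = 4.483 + 1.072 + 1.224 = 6.779 mR/h.

6.78 mR/h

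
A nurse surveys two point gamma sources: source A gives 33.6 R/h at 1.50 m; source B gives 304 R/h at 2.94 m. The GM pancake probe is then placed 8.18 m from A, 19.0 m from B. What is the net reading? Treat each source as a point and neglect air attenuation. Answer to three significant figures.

8.41 R/h

Each source contributes Iᵢ·(dᵢ/rᵢ)²; contributions add.
A: 33.6 × (1.50/8.18)² = 1.130 R/h
B: 304 × (2.94/19.0)² = 7.279 R/h
Total = 1.130 + 7.279 = 8.409 R/h.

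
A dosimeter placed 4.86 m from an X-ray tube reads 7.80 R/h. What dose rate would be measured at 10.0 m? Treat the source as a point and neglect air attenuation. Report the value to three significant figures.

1.84 R/h

Applying the 1/r² law, scaling from 4.86 m to 10.0 m:
(4.86/10.0)² = 0.2362, so 7.80 × 0.2362 = 1.842 R/h.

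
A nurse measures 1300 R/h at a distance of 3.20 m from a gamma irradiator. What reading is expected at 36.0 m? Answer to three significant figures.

Intensity scales as (d₁/d₂)², so the rate at 36.0 m is
(3.20/36.0)² = 0.007901, so 1300 × 0.007901 = 10.27 R/h.

10.3 R/h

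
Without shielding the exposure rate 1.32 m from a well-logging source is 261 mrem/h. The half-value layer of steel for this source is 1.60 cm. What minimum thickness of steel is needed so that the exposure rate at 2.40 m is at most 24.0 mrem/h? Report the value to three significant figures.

At 2.40 m, distance alone gives 261 × (1.32/2.40)² = 261 × 0.3025 = 78.95 mrem/h.
Further attenuation needed: 78.95/24.0 = 3.290.
n = log₂(3.290) = 1.718 half-value layers.
Thickness = 1.718 × 1.60 cm = 2.749 cm.

2.75 cm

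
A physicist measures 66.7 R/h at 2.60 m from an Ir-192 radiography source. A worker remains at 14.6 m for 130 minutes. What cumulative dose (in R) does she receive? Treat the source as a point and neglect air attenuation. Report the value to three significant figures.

4.58 R

By the inverse-square law, rate at 14.6 m:
(2.60/14.6)² = 0.03171, so 66.7 × 0.03171 = 2.115 R/h.
Dose = rate × time = 2.115 R/h × 2.167 h = 4.583 R.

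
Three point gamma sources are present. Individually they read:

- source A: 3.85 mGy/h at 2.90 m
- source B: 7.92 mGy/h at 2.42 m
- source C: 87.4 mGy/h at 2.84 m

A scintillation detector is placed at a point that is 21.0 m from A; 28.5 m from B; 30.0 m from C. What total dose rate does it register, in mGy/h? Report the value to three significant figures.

0.914 mGy/h

Each source contributes Iᵢ·(dᵢ/rᵢ)²; contributions add.
A: 3.85 × (2.90/21.0)² = 0.07342 mGy/h
B: 7.92 × (2.42/28.5)² = 0.05710 mGy/h
C: 87.4 × (2.84/30.0)² = 0.7833 mGy/h
Total = 0.07342 + 0.05710 + 0.7833 = 0.9138 mGy/h.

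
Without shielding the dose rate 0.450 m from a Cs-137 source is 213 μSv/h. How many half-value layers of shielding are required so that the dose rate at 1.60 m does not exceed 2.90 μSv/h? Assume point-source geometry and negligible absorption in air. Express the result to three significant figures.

At 1.60 m, distance alone gives 213 × (0.450/1.60)² = 213 × 0.07910 = 16.85 μSv/h.
Further attenuation needed: 16.85/2.90 = 5.810.
n = log₂(5.810) = 2.539 half-value layers.

2.54 half-value layers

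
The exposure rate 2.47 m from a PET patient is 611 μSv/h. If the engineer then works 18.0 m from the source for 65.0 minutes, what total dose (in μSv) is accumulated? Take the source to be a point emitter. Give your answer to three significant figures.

Since intensity falls as 1/r², rate at 18.0 m:
(2.47/18.0)² = 0.01883, so 611 × 0.01883 = 11.51 μSv/h.
Dose = rate × time = 11.51 μSv/h × 1.083 h = 12.47 μSv.

12.5 μSv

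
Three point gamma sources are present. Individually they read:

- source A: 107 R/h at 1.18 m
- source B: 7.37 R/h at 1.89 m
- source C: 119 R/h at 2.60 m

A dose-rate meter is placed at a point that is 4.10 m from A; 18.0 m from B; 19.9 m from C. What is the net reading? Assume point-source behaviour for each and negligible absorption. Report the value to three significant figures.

By superposition, sum each source's inverse-square contribution:
A: 107 × (1.18/4.10)² = 8.863 R/h
B: 7.37 × (1.89/18.0)² = 0.08125 R/h
C: 119 × (2.60/19.9)² = 2.031 R/h
Total = 8.863 + 0.08125 + 2.031 = 10.98 R/h.

11.0 R/h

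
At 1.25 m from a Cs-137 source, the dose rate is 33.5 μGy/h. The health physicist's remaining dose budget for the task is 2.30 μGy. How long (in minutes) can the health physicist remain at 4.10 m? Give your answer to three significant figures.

44.3 min

By the inverse-square law, rate at 4.10 m:
33.5 × (1.25/4.10)² = 33.5 × 0.09295 = 3.114 μGy/h.
Stay time = 2.30 μGy ÷ 3.114 μGy/h = 0.7386 h = 44.32 min.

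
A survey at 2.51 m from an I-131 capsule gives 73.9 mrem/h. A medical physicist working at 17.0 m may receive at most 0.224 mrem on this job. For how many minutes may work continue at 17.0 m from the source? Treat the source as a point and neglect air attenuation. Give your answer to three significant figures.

8.34 min

Since intensity falls as 1/r², rate at 17.0 m:
73.9 × (2.51/17.0)² = 73.9 × 0.02180 = 1.611 mrem/h.
Stay time = 0.224 mrem ÷ 1.611 mrem/h = 0.1390 h = 8.340 min.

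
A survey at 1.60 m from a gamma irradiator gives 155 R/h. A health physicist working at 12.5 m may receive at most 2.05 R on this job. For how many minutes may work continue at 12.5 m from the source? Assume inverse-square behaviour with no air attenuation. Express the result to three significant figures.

48.4 min

Applying the 1/r² law, rate at 12.5 m:
(1.60/12.5)² = 0.01638, so 155 × 0.01638 = 2.539 R/h.
Stay time = 2.05 R ÷ 2.539 R/h = 0.8074 h = 48.44 min.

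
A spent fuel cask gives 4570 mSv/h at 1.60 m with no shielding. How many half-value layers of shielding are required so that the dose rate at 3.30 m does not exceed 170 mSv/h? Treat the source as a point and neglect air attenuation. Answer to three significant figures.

2.66 half-value layers

At 3.30 m, distance alone gives (1.60/3.30)² = 0.2351, so 4570 × 0.2351 = 1074 mSv/h.
Further attenuation needed: 1074/170 = 6.318.
n = log₂(6.318) = 2.659 half-value layers.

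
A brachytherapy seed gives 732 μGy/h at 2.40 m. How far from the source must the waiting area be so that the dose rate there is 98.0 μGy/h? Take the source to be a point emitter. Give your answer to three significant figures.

6.56 m

Since intensity falls as 1/r², d₂ = d₁·√(I₁/I₂).
I₁/I₂ = 732/98.0 = 7.469, so d₂ = 2.40 × √7.469 = 6.559 m.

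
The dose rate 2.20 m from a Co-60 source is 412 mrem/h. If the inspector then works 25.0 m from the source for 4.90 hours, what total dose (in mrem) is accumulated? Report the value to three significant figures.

15.6 mrem

Applying the 1/r² law, rate at 25.0 m:
(2.20/25.0)² = 0.007744, so 412 × 0.007744 = 3.191 mrem/h.
Dose = rate × time = 3.191 mrem/h × 4.900 h = 15.64 mrem.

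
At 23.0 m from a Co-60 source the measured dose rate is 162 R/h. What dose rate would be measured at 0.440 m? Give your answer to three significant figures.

443000 R/h

By the inverse-square law, scaling from 23.0 m to 0.440 m:
(23.0/0.440)² = 2732, so 162 × 2732 = 442600 R/h.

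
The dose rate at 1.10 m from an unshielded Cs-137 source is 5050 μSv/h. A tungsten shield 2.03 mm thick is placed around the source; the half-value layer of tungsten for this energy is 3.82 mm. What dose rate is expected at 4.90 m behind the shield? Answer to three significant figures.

176 μSv/h

Distance alone: (1.10/4.90)² = 0.05040, so 5050 × 0.05040 = 254.5 μSv/h.
Shield: 2.03/3.82 = 0.5314 half-value layers → attenuation 2^(−0.5314) = 0.6919.
Combined: 254.5 × 0.6919 = 176.1 μSv/h.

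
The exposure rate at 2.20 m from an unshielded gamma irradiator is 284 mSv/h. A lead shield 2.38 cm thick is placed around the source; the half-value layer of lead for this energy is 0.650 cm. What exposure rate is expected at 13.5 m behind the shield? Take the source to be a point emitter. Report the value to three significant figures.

Distance alone: 284 × (2.20/13.5)² = 284 × 0.02656 = 7.543 mSv/h.
Shield: 2.38/0.650 = 3.662 half-value layers → attenuation 2^(−3.662) = 0.07900.
Combined: 7.543 × 0.07900 = 0.5959 mSv/h.

0.596 mSv/h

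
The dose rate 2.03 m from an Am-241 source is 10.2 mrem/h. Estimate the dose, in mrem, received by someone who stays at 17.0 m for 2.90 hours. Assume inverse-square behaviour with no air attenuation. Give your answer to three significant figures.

0.422 mrem

Applying the 1/r² law, rate at 17.0 m:
(2.03/17.0)² = 0.01426, so 10.2 × 0.01426 = 0.1455 mrem/h.
Dose = rate × time = 0.1455 mrem/h × 2.900 h = 0.4219 mrem.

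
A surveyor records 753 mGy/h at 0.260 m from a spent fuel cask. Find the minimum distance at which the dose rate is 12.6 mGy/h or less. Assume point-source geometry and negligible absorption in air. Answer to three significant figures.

Using I₁d₁² = I₂d₂², d₂ = d₁·√(I₁/I₂).
I₁/I₂ = 753/12.6 = 59.76, so d₂ = 0.260 × √59.76 = 2.010 m.

2.01 m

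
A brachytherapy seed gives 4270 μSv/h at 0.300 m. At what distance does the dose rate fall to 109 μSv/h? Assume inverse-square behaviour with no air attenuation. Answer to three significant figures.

Intensity scales as (d₁/d₂)², so d₂ = d₁·√(I₁/I₂).
I₁/I₂ = 4270/109 = 39.17, so d₂ = 0.300 × √39.17 = 1.878 m.

1.88 m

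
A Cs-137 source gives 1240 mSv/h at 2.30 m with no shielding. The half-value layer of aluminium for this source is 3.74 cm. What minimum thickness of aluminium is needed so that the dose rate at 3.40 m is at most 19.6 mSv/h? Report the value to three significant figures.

18.2 cm

At 3.40 m, distance alone gives (2.30/3.40)² = 0.4576, so 1240 × 0.4576 = 567.4 mSv/h.
Further attenuation needed: 567.4/19.6 = 28.95.
n = log₂(28.95) = 4.855 half-value layers.
Thickness = 4.855 × 3.74 cm = 18.16 cm.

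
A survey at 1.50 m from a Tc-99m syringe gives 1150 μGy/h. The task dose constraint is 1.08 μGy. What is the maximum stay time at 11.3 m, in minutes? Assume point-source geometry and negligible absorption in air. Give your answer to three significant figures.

Since intensity falls as 1/r², rate at 11.3 m:
(1.50/11.3)² = 0.01762, so 1150 × 0.01762 = 20.26 μGy/h.
Stay time = 1.08 μGy ÷ 20.26 μGy/h = 0.05331 h = 3.199 min.

3.20 min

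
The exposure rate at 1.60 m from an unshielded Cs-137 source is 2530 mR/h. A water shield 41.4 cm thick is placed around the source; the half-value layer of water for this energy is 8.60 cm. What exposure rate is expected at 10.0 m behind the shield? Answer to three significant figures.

2.30 mR/h

Distance alone: 2530 × (1.60/10.0)² = 2530 × 0.02560 = 64.77 mR/h.
Shield: 41.4/8.60 = 4.814 half-value layers → attenuation 2^(−4.814) = 0.03555.
Combined: 64.77 × 0.03555 = 2.303 mR/h.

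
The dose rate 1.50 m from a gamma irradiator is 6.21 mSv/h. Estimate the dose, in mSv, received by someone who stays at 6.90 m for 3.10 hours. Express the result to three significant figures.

By the inverse-square law, rate at 6.90 m:
(1.50/6.90)² = 0.04726, so 6.21 × 0.04726 = 0.2935 mSv/h.
Dose = rate × time = 0.2935 mSv/h × 3.100 h = 0.9098 mSv.

0.910 mSv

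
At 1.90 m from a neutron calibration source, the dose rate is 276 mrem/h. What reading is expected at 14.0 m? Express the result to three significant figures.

5.08 mrem/h

Applying the 1/r² law, the rate at 14.0 m is
276 × (1.90/14.0)² = 276 × 0.01842 = 5.084 mrem/h.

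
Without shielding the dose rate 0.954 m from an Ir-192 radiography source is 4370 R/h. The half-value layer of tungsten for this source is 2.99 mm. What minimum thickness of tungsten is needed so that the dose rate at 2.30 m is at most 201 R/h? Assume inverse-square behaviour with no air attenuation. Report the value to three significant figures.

At 2.30 m, distance alone gives 4370 × (0.954/2.30)² = 4370 × 0.1720 = 751.6 R/h.
Further attenuation needed: 751.6/201 = 3.739.
n = log₂(3.739) = 1.903 half-value layers.
Thickness = 1.903 × 2.99 mm = 5.690 mm.

5.69 mm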